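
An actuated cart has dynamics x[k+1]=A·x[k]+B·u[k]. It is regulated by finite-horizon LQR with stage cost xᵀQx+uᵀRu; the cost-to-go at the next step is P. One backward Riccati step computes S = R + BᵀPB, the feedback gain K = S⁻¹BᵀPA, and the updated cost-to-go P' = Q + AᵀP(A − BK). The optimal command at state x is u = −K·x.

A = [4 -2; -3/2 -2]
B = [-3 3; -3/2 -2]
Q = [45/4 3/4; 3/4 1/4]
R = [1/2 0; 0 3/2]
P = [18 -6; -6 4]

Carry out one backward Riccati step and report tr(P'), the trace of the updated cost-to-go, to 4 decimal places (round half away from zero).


13.5530

BᵀP = [-45.0000 12.0000; 66.0000 -26.0000]
S = R + BᵀPB = [1/2 0; 0 3/2] + [117.0000 -159.0000; -159.0000 250.0000] = [117.5000 -159.0000; -159.0000 251.5000]
BᵀPA = [-198.0000 66.0000; 303.0000 -80.0000]
K = S⁻¹·BᵀPA = [-0.3794 0.9084; 0.9649 0.2562]
A−BK = [-0.0329 -0.0434; -0.1392 -0.1251]
AᵀP(A−BK) = [1.5106 0.2329; 0.2329 0.5424]
P' = Q + AᵀP(A−BK) = [12.7606 0.9829; 0.9829 0.7924]
tr(P') = 13.5530


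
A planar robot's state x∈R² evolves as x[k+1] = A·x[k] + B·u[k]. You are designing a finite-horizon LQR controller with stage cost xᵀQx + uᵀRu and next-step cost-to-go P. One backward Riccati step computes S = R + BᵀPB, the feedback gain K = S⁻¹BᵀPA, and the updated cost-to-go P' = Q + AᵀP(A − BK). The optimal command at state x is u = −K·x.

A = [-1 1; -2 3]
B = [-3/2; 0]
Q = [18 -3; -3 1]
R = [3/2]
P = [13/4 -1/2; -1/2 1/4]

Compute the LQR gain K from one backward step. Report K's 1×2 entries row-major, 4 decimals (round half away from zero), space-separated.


BᵀP = [-4.8750 0.7500]
S = R + BᵀPB = [3/2] + [7.3125] = [8.8125]
BᵀPA = [3.3750 -2.6250]
K = S⁻¹·BᵀPA = [0.3830 -0.2979]
A−BK = [-0.4255 0.5532; -2.0000 3.0000]
AᵀP(A−BK) = [0.9574 -1.2447; -1.2447 1.7181]
P' = Q + AᵀP(A−BK) = [18.9574 -4.2447; -4.2447 2.7181]
tr(P') = 21.6755

0.3830 -0.2979


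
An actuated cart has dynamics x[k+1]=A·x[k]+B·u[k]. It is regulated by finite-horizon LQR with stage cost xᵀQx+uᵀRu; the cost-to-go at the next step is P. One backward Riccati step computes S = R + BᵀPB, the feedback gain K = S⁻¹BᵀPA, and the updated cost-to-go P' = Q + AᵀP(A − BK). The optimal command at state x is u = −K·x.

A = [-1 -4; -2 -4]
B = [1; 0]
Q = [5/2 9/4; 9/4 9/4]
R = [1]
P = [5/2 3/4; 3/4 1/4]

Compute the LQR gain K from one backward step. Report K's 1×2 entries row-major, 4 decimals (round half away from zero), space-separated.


BᵀP = [2.5000 0.7500]
S = R + BᵀPB = [1] + [2.5000] = [3.5000]
BᵀPA = [-4.0000 -13.0000]
K = S⁻¹·BᵀPA = [-1.1429 -3.7143]
A−BK = [0.1429 -0.2857; -2.0000 -4.0000]
AᵀP(A−BK) = [1.9286 6.1429; 6.1429 19.7143]
P' = Q + AᵀP(A−BK) = [4.4286 8.3929; 8.3929 21.9643]
tr(P') = 26.3929

-1.1429 -3.7143


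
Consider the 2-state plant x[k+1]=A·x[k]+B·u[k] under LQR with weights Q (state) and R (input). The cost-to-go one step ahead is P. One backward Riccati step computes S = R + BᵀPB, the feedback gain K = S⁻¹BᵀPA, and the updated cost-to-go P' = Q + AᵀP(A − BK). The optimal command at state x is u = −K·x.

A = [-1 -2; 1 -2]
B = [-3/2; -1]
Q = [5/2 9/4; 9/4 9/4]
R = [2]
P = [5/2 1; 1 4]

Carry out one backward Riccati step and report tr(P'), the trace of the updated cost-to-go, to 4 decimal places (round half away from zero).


14.4765

BᵀP = [-4.7500 -5.5000]
S = R + BᵀPB = [2] + [12.6250] = [14.6250]
BᵀPA = [-0.7500 20.5000]
K = S⁻¹·BᵀPA = [-0.0513 1.4017]
A−BK = [-1.0769 0.1026; 0.9487 -0.5983]
AᵀP(A−BK) = [4.4615 -1.9487; -1.9487 5.2650]
P' = Q + AᵀP(A−BK) = [6.9615 0.3013; 0.3013 7.5150]
tr(P') = 14.4765


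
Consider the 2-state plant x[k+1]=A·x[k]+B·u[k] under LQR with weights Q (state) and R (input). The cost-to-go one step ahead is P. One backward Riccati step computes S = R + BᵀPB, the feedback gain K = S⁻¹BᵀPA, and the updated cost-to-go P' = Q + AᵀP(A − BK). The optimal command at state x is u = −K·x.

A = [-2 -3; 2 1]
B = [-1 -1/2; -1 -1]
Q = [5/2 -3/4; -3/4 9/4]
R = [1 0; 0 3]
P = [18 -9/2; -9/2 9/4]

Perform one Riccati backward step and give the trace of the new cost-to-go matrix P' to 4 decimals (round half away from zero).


BᵀP = [-13.5000 2.2500; -4.5000 0.0000]
S = R + BᵀPB = [1 0; 0 3] + [11.2500 4.5000; 4.5000 2.2500] = [12.2500 4.5000; 4.5000 5.2500]
BᵀPA = [31.5000 42.7500; 9.0000 13.5000]
K = S⁻¹·BᵀPA = [2.8340 3.7149; -0.7149 -0.6128]
A−BK = [0.4766 0.4085; 4.1191 4.1021]
AᵀP(A−BK) = [34.1617 36.9957; 36.9957 40.7106]
P' = Q + AᵀP(A−BK) = [36.6617 36.2457; 36.2457 42.9606]
tr(P') = 79.6223

79.6223


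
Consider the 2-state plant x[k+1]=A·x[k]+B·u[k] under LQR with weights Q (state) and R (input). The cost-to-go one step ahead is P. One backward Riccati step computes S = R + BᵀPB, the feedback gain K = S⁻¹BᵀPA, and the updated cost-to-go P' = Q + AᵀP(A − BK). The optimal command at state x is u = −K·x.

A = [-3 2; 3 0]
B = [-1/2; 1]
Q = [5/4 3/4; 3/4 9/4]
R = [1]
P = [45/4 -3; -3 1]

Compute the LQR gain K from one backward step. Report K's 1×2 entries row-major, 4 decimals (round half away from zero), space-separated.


BᵀP = [-8.6250 2.5000]
S = R + BᵀPB = [1] + [6.8125] = [7.8125]
BᵀPA = [33.3750 -17.2500]
K = S⁻¹·BᵀPA = [4.2720 -2.2080]
A−BK = [-0.8640 0.8960; -1.2720 2.2080]
AᵀP(A−BK) = [21.6720 -11.8080; -11.8080 6.9120]
P' = Q + AᵀP(A−BK) = [22.9220 -11.0580; -11.0580 9.1620]
tr(P') = 32.0840

4.2720 -2.2080


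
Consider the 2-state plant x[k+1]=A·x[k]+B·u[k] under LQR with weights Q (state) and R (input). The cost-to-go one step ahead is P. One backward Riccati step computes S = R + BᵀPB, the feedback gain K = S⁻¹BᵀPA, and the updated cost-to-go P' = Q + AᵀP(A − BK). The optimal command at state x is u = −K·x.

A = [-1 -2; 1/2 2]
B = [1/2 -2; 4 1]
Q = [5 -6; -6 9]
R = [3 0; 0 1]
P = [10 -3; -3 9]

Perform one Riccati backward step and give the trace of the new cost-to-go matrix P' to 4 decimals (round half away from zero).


BᵀP = [-7.0000 34.5000; -23.0000 15.0000]
S = R + BᵀPB = [3 0; 0 1] + [134.5000 48.5000; 48.5000 61.0000] = [137.5000 48.5000; 48.5000 62.0000]
BᵀPA = [24.2500 83.0000; 30.5000 76.0000]
K = S⁻¹·BᵀPA = [0.0039 0.2365; 0.4889 1.0408]
A−BK = [-0.0242 -0.0367; -0.0046 0.0131]
AᵀP(A−BK) = [0.2444 0.5204; 0.5204 1.2690]
P' = Q + AᵀP(A−BK) = [5.2444 -5.4796; -5.4796 10.2690]
tr(P') = 15.5134

15.5134


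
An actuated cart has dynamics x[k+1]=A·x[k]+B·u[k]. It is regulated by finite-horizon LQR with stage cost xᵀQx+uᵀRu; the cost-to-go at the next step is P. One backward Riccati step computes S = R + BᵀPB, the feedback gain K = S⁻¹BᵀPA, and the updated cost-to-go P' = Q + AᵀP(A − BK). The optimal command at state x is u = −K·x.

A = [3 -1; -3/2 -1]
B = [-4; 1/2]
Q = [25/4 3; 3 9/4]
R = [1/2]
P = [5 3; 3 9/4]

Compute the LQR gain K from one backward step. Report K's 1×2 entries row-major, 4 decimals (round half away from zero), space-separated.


-0.5674 0.4253

BᵀP = [-18.5000 -10.8750]
S = R + BᵀPB = [1/2] + [68.5625] = [69.0625]
BᵀPA = [-39.1875 29.3750]
K = S⁻¹·BᵀPA = [-0.5674 0.4253]
A−BK = [0.7303 0.7014; -1.2163 -1.2127]
AᵀP(A−BK) = [0.8267 0.5430; 0.5430 0.7557]
P' = Q + AᵀP(A−BK) = [7.0767 3.5430; 3.5430 3.0057]
tr(P') = 10.0824


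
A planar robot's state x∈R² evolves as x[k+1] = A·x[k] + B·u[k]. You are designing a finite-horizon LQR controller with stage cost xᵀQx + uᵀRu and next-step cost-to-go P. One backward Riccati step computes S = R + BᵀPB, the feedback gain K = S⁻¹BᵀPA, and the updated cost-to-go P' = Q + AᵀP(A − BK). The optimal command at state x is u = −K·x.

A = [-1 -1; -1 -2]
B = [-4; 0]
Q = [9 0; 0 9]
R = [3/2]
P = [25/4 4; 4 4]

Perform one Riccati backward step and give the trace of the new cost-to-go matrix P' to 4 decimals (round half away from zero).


25.9286

BᵀP = [-25.0000 -16.0000]
S = R + BᵀPB = [3/2] + [100.0000] = [101.5000]
BᵀPA = [41.0000 57.0000]
K = S⁻¹·BᵀPA = [0.4039 0.5616]
A−BK = [0.6158 1.2463; -1.0000 -2.0000]
AᵀP(A−BK) = [1.6884 3.2254; 3.2254 6.2401]
P' = Q + AᵀP(A−BK) = [10.6884 3.2254; 3.2254 15.2401]
tr(P') = 25.9286


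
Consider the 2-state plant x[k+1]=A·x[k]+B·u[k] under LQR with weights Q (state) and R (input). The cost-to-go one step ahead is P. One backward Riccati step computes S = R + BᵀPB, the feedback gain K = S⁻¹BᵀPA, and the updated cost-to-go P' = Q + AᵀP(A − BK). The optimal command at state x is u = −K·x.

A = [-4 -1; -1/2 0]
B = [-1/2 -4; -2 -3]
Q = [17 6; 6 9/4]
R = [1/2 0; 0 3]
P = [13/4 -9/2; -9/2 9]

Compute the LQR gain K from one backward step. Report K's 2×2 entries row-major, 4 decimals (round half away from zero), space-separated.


BᵀP = [7.3750 -15.7500; 0.5000 -9.0000]
S = R + BᵀPB = [1/2 0; 0 3] + [27.8125 17.7500; 17.7500 25.0000] = [28.3125 17.7500; 17.7500 28.0000]
BᵀPA = [-21.6250 -7.3750; 2.5000 -0.5000]
K = S⁻¹·BᵀPA = [-1.3605 -0.4137; 0.9517 0.2444]
A−BK = [-0.8733 -0.2292; -0.3658 -0.0942]
AᵀP(A−BK) = [4.4507 1.1925; 1.1925 0.3211]
P' = Q + AᵀP(A−BK) = [21.4507 7.1925; 7.1925 2.5711]
tr(P') = 24.0218

-1.3605 -0.4137 0.9517 0.2444


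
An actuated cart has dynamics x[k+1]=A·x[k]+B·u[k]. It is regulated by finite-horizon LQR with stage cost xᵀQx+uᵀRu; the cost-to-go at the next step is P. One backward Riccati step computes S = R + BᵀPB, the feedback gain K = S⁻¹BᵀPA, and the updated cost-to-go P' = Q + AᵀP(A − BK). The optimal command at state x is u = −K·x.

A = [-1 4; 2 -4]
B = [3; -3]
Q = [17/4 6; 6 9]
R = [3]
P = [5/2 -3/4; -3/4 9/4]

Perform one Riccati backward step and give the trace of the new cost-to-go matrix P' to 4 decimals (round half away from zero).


BᵀP = [9.7500 -9.0000]
S = R + BᵀPB = [3] + [56.2500] = [59.2500]
BᵀPA = [-27.7500 75.0000]
K = S⁻¹·BᵀPA = [-0.4684 1.2658]
A−BK = [0.4051 0.2025; 0.5949 -0.2025]
AᵀP(A−BK) = [1.5032 -1.8734; -1.8734 5.0633]
P' = Q + AᵀP(A−BK) = [5.7532 4.1266; 4.1266 14.0633]
tr(P') = 19.8165

19.8165


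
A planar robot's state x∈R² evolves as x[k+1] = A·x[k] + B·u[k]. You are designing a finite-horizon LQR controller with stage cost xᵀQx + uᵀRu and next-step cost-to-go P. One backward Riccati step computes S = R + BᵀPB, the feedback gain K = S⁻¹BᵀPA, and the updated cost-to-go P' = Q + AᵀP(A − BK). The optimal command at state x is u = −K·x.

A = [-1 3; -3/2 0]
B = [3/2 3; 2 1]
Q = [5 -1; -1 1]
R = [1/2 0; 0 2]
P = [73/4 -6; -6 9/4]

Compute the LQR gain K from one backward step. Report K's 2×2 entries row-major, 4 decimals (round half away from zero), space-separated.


BᵀP = [15.3750 -4.5000; 48.7500 -15.7500]
S = R + BᵀPB = [1/2 0; 0 2] + [14.0625 41.6250; 41.6250 130.5000] = [14.5625 41.6250; 41.6250 132.5000]
BᵀPA = [-8.6250 46.1250; -25.1250 146.2500]
K = S⁻¹·BᵀPA = [-0.4926 0.1214; -0.0349 1.0656]
A−BK = [-0.1565 -0.3790; -0.4800 -1.3085]
AᵀP(A−BK) = [0.1877 0.0712; 0.0712 2.8012]
P' = Q + AᵀP(A−BK) = [5.1877 -0.9288; -0.9288 3.8012]
tr(P') = 8.9889

-0.4926 0.1214 -0.0349 1.0656


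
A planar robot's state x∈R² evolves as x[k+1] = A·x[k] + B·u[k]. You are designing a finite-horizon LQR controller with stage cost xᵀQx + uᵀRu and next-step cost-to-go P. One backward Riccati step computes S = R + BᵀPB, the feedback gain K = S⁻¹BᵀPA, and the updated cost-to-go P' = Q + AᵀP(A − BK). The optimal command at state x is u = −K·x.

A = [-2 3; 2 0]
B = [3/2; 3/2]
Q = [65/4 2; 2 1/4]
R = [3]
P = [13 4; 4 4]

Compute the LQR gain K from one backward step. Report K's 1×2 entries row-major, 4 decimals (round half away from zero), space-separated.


BᵀP = [25.5000 12.0000]
S = R + BᵀPB = [3] + [56.2500] = [59.2500]
BᵀPA = [-27.0000 76.5000]
K = S⁻¹·BᵀPA = [-0.4557 1.2911]
A−BK = [-1.3165 1.0633; 2.6835 -1.9367]
AᵀP(A−BK) = [23.6962 -19.1392; -19.1392 18.2278]
P' = Q + AᵀP(A−BK) = [39.9462 -17.1392; -17.1392 18.4778]
tr(P') = 58.4241

-0.4557 1.2911


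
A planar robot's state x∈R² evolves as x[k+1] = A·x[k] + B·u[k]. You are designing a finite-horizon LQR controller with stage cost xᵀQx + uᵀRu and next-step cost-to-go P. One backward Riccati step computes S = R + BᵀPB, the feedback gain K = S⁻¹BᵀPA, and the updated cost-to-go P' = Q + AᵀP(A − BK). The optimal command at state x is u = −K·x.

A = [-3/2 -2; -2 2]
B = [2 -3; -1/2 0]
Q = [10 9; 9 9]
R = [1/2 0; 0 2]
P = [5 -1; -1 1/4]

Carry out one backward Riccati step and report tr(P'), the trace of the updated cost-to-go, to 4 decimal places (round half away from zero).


19.8804

BᵀP = [10.5000 -2.1250; -15.0000 3.0000]
S = R + BᵀPB = [1/2 0; 0 2] + [22.0625 -31.5000; -31.5000 45.0000] = [22.5625 -31.5000; -31.5000 47.0000]
BᵀPA = [-11.5000 -25.2500; 16.5000 36.0000]
K = S⁻¹·BᵀPA = [-0.3043 -0.7736; 0.1471 0.2475]
A−BK = [-0.4500 0.2896; -2.1522 1.6132]
AᵀP(A−BK) = [0.3231 0.0202; 0.0202 0.5573]
P' = Q + AᵀP(A−BK) = [10.3231 9.0202; 9.0202 9.5573]
tr(P') = 19.8804


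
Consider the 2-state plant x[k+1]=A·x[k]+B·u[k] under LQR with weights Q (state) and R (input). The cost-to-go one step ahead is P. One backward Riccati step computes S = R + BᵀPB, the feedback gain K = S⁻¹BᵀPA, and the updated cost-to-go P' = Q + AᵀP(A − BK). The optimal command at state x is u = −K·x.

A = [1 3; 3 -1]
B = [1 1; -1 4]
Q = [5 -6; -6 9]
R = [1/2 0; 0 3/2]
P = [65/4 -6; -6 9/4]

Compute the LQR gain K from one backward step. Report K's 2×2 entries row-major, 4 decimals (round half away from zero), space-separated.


BᵀP = [22.2500 -8.2500; -7.7500 3.0000]
S = R + BᵀPB = [1/2 0; 0 3/2] + [30.5000 -10.7500; -10.7500 4.2500] = [31.0000 -10.7500; -10.7500 5.7500]
BᵀPA = [-2.5000 75.0000; 1.2500 -26.2500]
K = S⁻¹·BᵀPA = [-0.0150 2.3779; 0.1894 -0.1196]
A−BK = [0.8255 0.7418; 2.2273 1.8564]
AᵀP(A−BK) = [0.2258 0.0942; 0.0942 3.0194]
P' = Q + AᵀP(A−BK) = [5.2258 -5.9058; -5.9058 12.0194]
tr(P') = 17.2453

-0.0150 2.3779 0.1894 -0.1196


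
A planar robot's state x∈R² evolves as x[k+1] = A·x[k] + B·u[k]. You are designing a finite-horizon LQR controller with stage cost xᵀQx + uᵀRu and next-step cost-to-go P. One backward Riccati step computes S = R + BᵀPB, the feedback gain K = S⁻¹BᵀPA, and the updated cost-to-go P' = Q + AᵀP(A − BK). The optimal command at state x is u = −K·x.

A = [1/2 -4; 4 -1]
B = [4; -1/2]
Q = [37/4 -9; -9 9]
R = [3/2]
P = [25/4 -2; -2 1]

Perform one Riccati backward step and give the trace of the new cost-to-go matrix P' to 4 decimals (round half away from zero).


25.6940

BᵀP = [26.0000 -8.5000]
S = R + BᵀPB = [3/2] + [108.2500] = [109.7500]
BᵀPA = [-21.0000 -95.5000]
K = S⁻¹·BᵀPA = [-0.1913 -0.8702]
A−BK = [1.2654 -0.5194; 3.9043 -1.4351]
AᵀP(A−BK) = [5.5443 -1.7733; -1.7733 1.8998]
P' = Q + AᵀP(A−BK) = [14.7943 -10.7733; -10.7733 10.8998]
tr(P') = 25.6940


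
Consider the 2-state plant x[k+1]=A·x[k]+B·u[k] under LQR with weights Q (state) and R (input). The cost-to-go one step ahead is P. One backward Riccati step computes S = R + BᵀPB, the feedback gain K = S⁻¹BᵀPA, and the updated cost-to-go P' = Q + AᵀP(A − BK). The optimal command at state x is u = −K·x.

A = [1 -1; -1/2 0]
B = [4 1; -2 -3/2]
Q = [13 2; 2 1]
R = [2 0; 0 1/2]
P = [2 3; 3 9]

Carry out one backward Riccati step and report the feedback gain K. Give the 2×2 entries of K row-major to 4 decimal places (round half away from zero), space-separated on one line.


BᵀP = [2.0000 -6.0000; -2.5000 -10.5000]
S = R + BᵀPB = [2 0; 0 1/2] + [20.0000 11.0000; 11.0000 13.2500] = [22.0000 11.0000; 11.0000 13.7500]
BᵀPA = [5.0000 -2.0000; 2.7500 2.5000]
K = S⁻¹·BᵀPA = [0.2121 -0.3030; 0.0303 0.4242]
A−BK = [0.1212 -0.2121; -0.0303 0.0303]
AᵀP(A−BK) = [0.1061 -0.1515; -0.1515 0.3333]
P' = Q + AᵀP(A−BK) = [13.1061 1.8485; 1.8485 1.3333]
tr(P') = 14.4394

0.2121 -0.3030 0.0303 0.4242


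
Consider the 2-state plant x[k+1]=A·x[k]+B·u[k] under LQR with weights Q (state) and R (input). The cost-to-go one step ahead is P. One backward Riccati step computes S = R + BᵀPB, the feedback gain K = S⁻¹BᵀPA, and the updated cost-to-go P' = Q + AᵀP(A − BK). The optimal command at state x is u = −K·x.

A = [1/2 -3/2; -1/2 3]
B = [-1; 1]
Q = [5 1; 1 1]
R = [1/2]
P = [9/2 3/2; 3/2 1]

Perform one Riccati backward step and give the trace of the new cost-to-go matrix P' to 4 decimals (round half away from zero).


BᵀP = [-3.0000 -0.5000]
S = R + BᵀPB = [1/2] + [2.5000] = [3.0000]
BᵀPA = [-1.2500 3.0000]
K = S⁻¹·BᵀPA = [-0.4167 1.0000]
A−BK = [0.0833 -0.5000; -0.0833 2.0000]
AᵀP(A−BK) = [0.1042 -0.2500; -0.2500 2.6250]
P' = Q + AᵀP(A−BK) = [5.1042 0.7500; 0.7500 3.6250]
tr(P') = 8.7292

8.7292


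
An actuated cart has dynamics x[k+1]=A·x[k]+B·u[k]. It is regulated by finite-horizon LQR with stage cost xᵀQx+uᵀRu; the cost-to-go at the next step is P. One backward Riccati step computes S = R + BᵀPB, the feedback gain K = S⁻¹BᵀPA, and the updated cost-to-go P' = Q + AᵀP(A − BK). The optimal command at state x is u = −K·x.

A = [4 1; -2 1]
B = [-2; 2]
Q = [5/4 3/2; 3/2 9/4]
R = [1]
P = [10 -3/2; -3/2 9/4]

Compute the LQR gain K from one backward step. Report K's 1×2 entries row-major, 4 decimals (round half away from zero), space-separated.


BᵀP = [-23.0000 7.5000]
S = R + BᵀPB = [1] + [61.0000] = [62.0000]
BᵀPA = [-107.0000 -15.5000]
K = S⁻¹·BᵀPA = [-1.7258 -0.2500]
A−BK = [0.5484 0.5000; 1.4516 1.5000]
AᵀP(A−BK) = [8.3387 5.7500; 5.7500 5.3750]
P' = Q + AᵀP(A−BK) = [9.5887 7.2500; 7.2500 7.6250]
tr(P') = 17.2137

-1.7258 -0.2500


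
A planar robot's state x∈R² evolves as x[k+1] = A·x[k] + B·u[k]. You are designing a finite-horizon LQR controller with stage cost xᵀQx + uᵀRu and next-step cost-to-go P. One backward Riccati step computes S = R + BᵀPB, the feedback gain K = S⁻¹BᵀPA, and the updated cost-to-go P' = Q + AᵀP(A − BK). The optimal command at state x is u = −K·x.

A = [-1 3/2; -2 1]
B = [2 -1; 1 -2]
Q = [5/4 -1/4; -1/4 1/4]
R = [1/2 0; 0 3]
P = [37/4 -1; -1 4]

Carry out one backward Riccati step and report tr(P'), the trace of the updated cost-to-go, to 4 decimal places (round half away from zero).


4.0398

BᵀP = [17.5000 2.0000; -7.2500 -7.0000]
S = R + BᵀPB = [1/2 0; 0 3] + [37.0000 -21.5000; -21.5000 21.2500] = [37.5000 -21.5000; -21.5000 24.2500]
BᵀPA = [-21.5000 28.2500; 21.2500 -17.8750]
K = S⁻¹·BᵀPA = [-0.1443 0.6726; 0.7484 -0.1408]
A−BK = [0.0369 0.0140; -0.3590 0.0458]
AᵀP(A−BK) = [2.2452 -0.4223; -0.4223 0.2946]
P' = Q + AᵀP(A−BK) = [3.4952 -0.6723; -0.6723 0.5446]
tr(P') = 4.0398


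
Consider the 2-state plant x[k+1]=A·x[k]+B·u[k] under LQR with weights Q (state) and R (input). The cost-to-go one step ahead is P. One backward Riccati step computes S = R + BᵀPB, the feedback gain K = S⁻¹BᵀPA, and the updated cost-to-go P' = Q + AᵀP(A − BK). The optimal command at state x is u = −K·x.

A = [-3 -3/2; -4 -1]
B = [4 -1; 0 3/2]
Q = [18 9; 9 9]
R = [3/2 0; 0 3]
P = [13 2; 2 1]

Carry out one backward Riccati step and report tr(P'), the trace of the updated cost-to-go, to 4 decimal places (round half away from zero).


36.7680

BᵀP = [52.0000 8.0000; -10.0000 -0.5000]
S = R + BᵀPB = [3/2 0; 0 3] + [208.0000 -40.0000; -40.0000 9.2500] = [209.5000 -40.0000; -40.0000 12.2500]
BᵀPA = [-188.0000 -86.0000; 32.0000 15.5000]
K = S⁻¹·BᵀPA = [-1.0586 -0.4486; -0.8444 -0.1995]
A−BK = [0.3900 0.0949; -2.7334 -0.7008]
AᵀP(A−BK) = [9.0047 2.5489; 2.5489 0.7634]
P' = Q + AᵀP(A−BK) = [27.0047 11.5489; 11.5489 9.7634]
tr(P') = 36.7680


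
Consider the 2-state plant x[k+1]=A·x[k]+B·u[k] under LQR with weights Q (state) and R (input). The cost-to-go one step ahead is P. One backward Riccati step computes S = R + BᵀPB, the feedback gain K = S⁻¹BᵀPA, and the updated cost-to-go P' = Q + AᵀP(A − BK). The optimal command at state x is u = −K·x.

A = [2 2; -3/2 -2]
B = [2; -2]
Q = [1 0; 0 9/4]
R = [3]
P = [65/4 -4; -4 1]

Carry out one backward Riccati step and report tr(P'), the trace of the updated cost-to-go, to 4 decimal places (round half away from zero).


BᵀP = [40.5000 -10.0000]
S = R + BᵀPB = [3] + [101.0000] = [104.0000]
BᵀPA = [96.0000 101.0000]
K = S⁻¹·BᵀPA = [0.9231 0.9712]
A−BK = [0.1538 0.0577; 0.3462 -0.0577]
AᵀP(A−BK) = [2.6346 2.7692; 2.7692 2.9135]
P' = Q + AᵀP(A−BK) = [3.6346 2.7692; 2.7692 5.1635]
tr(P') = 8.7981

8.7981


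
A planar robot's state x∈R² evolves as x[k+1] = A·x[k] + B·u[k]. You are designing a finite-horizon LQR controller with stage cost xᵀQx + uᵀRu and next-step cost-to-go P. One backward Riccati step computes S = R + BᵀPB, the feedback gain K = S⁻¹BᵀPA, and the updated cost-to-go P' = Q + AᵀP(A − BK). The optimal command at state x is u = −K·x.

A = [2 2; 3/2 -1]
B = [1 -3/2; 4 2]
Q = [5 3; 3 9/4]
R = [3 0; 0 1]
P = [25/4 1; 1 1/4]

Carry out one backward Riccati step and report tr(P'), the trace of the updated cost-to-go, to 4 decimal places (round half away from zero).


10.8530

BᵀP = [10.2500 2.0000; -7.3750 -1.0000]
S = R + BᵀPB = [3 0; 0 1] + [18.2500 -11.3750; -11.3750 9.0625] = [21.2500 -11.3750; -11.3750 10.0625]
BᵀPA = [23.5000 18.5000; -16.2500 -13.7500]
K = S⁻¹·BᵀPA = [0.6114 0.3523; -0.9238 -0.9682]
A−BK = [0.0030 0.1954; 0.9019 -0.4730]
AᵀP(A−BK) = [2.1835 1.6124; 1.6124 1.4195]
P' = Q + AᵀP(A−BK) = [7.1835 4.6124; 4.6124 3.6695]
tr(P') = 10.8530


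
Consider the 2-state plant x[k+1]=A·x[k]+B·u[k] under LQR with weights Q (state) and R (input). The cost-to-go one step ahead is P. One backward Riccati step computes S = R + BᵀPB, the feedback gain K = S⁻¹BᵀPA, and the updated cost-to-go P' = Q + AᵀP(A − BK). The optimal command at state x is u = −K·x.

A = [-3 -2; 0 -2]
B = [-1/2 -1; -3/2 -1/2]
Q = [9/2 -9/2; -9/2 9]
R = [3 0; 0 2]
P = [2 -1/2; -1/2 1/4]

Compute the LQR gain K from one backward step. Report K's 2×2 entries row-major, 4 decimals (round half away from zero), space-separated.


BᵀP = [-0.2500 -0.1250; -1.7500 0.3750]
S = R + BᵀPB = [3 0; 0 2] + [0.3125 0.3125; 0.3125 1.5625] = [3.3125 0.3125; 0.3125 3.5625]
BᵀPA = [0.7500 0.7500; 5.2500 2.7500]
K = S⁻¹·BᵀPA = [0.0881 0.1549; 1.4660 0.7583]
A−BK = [-1.4900 -1.1642; 0.8652 -1.3885]
AᵀP(A−BK) = [10.2377 4.9025; 4.9025 2.7984]
P' = Q + AᵀP(A−BK) = [14.7377 0.4025; 0.4025 11.7984]
tr(P') = 26.5360

0.0881 0.1549 1.4660 0.7583


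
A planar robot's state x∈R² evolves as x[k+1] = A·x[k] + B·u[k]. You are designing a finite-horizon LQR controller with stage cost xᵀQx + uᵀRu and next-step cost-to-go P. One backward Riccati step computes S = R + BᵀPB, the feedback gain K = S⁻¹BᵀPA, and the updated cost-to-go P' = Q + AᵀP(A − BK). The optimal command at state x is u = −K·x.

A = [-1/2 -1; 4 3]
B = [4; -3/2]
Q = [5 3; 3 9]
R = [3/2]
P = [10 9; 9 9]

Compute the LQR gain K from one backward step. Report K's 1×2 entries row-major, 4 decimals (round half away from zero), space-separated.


BᵀP = [26.5000 22.5000]
S = R + BᵀPB = [3/2] + [72.2500] = [73.7500]
BᵀPA = [76.7500 41.0000]
K = S⁻¹·BᵀPA = [1.0407 0.5559]
A−BK = [-4.6627 -3.2237; 5.5610 3.8339]
AᵀP(A−BK) = [30.6280 20.8322; 20.8322 14.2068]
P' = Q + AᵀP(A−BK) = [35.6280 23.8322; 23.8322 23.2068]
tr(P') = 58.8347

1.0407 0.5559


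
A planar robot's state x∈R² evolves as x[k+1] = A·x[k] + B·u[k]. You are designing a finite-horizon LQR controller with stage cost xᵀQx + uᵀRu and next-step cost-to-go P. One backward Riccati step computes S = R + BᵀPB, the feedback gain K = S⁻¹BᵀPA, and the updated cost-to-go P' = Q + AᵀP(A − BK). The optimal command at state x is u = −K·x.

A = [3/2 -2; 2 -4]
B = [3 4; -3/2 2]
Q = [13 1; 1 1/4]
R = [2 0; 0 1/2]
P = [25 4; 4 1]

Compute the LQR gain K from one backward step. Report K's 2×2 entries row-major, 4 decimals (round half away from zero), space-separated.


-0.2052 0.5179 0.5527 -0.9430

BᵀP = [69.0000 10.5000; 108.0000 18.0000]
S = R + BᵀPB = [2 0; 0 1/2] + [191.2500 297.0000; 297.0000 468.0000] = [193.2500 297.0000; 297.0000 468.5000]
BᵀPA = [124.5000 -180.0000; 198.0000 -288.0000]
K = S⁻¹·BᵀPA = [-0.2052 0.5179; 0.5527 -0.9430]
A−BK = [-0.0953 0.2185; 0.5869 -1.3371]
AᵀP(A−BK) = [0.3610 -0.7558; -0.7558 1.6252]
P' = Q + AᵀP(A−BK) = [13.3610 0.2442; 0.2442 1.8752]
tr(P') = 15.2362


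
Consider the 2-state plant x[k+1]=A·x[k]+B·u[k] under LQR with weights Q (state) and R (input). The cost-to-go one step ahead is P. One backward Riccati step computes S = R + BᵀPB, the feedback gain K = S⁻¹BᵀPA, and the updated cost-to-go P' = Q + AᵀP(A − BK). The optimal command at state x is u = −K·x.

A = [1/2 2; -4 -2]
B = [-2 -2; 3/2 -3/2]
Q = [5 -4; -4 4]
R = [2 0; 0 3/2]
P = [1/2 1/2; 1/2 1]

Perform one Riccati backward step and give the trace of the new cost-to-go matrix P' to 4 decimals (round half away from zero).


13.6253

BᵀP = [-0.2500 0.5000; -1.7500 -2.5000]
S = R + BᵀPB = [2 0; 0 3/2] + [1.2500 -0.2500; -0.2500 7.2500] = [3.2500 -0.2500; -0.2500 8.7500]
BᵀPA = [-2.1250 -1.5000; 9.1250 1.5000]
K = S⁻¹·BᵀPA = [-0.5749 -0.4493; 1.0264 0.1586]
A−BK = [1.4031 1.4185; -1.5980 -1.0881]
AᵀP(A−BK) = [3.5372 1.5980; 1.5980 1.0881]
P' = Q + AᵀP(A−BK) = [8.5372 -2.4020; -2.4020 5.0881]
tr(P') = 13.6253


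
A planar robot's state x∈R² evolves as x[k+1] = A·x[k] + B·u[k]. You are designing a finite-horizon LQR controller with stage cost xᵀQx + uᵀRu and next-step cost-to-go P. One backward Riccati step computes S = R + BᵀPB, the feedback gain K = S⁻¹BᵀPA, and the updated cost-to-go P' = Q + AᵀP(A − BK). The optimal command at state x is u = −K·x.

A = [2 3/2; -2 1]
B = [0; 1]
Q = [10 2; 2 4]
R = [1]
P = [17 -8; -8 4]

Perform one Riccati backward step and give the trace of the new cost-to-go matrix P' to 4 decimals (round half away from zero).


BᵀP = [-8.0000 4.0000]
S = R + BᵀPB = [1] + [4.0000] = [5.0000]
BᵀPA = [-24.0000 -8.0000]
K = S⁻¹·BᵀPA = [-4.8000 -1.6000]
A−BK = [2.0000 1.5000; 2.8000 2.6000]
AᵀP(A−BK) = [32.8000 12.6000; 12.6000 5.4500]
P' = Q + AᵀP(A−BK) = [42.8000 14.6000; 14.6000 9.4500]
tr(P') = 52.2500

52.2500


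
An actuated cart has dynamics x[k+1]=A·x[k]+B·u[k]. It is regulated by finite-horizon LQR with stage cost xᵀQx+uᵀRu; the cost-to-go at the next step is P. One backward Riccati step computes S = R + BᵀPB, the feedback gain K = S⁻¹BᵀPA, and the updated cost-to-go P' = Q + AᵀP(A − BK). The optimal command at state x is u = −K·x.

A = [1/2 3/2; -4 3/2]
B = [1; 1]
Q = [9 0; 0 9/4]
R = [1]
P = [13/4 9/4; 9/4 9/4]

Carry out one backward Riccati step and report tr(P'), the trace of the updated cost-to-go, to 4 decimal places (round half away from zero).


BᵀP = [5.5000 4.5000]
S = R + BᵀPB = [1] + [10.0000] = [11.0000]
BᵀPA = [-15.2500 15.0000]
K = S⁻¹·BᵀPA = [-1.3864 1.3636]
A−BK = [1.8864 0.1364; -2.6136 0.1364]
AᵀP(A−BK) = [6.6705 -2.0795; -2.0795 2.0455]
P' = Q + AᵀP(A−BK) = [15.6705 -2.0795; -2.0795 4.2955]
tr(P') = 19.9659

19.9659


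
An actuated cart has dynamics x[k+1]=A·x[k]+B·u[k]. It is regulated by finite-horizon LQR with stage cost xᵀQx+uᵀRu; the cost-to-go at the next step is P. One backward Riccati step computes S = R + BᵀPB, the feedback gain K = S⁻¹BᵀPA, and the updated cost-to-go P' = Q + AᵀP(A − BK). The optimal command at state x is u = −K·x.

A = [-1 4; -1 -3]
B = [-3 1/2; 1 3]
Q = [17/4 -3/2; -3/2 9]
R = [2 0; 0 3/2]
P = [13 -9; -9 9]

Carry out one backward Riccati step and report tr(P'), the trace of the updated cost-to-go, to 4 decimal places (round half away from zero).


BᵀP = [-48.0000 36.0000; -20.5000 22.5000]
S = R + BᵀPB = [2 0; 0 3/2] + [180.0000 84.0000; 84.0000 57.2500] = [182.0000 84.0000; 84.0000 58.7500]
BᵀPA = [12.0000 -300.0000; -2.0000 -149.5000]
K = S⁻¹·BᵀPA = [0.2401 -1.3934; -0.3773 -0.5525]
A−BK = [-0.0912 0.0961; -0.1082 0.0507]
AᵀP(A−BK) = [0.3646 -0.3844; -0.3844 4.3963]
P' = Q + AᵀP(A−BK) = [4.6146 -1.8844; -1.8844 13.3963]
tr(P') = 18.0109

18.0109


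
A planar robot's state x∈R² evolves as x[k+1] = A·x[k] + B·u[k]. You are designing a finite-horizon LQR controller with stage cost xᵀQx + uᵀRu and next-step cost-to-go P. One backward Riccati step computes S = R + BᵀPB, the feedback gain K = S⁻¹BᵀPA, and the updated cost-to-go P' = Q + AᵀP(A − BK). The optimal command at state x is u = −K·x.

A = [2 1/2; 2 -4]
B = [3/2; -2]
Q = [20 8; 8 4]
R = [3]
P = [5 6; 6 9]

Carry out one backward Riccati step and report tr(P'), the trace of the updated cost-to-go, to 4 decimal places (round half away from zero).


118.1579

BᵀP = [-4.5000 -9.0000]
S = R + BᵀPB = [3] + [11.2500] = [14.2500]
BᵀPA = [-27.0000 33.7500]
K = S⁻¹·BᵀPA = [-1.8947 2.3684]
A−BK = [4.8421 -3.0526; -1.7895 0.7368]
AᵀP(A−BK) = [52.8421 -45.0526; -45.0526 41.3158]
P' = Q + AᵀP(A−BK) = [72.8421 -37.0526; -37.0526 45.3158]
tr(P') = 118.1579


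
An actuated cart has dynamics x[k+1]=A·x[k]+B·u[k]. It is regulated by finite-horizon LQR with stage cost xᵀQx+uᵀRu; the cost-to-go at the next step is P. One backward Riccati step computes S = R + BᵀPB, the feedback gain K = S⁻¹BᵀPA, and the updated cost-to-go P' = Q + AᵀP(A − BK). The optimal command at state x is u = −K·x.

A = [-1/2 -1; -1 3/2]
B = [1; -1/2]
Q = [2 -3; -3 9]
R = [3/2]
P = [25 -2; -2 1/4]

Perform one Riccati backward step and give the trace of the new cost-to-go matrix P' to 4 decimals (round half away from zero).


13.0957

BᵀP = [26.0000 -2.1250]
S = R + BᵀPB = [3/2] + [27.0625] = [28.5625]
BᵀPA = [-10.8750 -29.1875]
K = S⁻¹·BᵀPA = [-0.3807 -1.0219]
A−BK = [-0.1193 0.0219; -1.1904 0.9891]
AᵀP(A−BK) = [0.3594 0.5120; 0.5120 1.7363]
P' = Q + AᵀP(A−BK) = [2.3594 -2.4880; -2.4880 10.7363]
tr(P') = 13.0957


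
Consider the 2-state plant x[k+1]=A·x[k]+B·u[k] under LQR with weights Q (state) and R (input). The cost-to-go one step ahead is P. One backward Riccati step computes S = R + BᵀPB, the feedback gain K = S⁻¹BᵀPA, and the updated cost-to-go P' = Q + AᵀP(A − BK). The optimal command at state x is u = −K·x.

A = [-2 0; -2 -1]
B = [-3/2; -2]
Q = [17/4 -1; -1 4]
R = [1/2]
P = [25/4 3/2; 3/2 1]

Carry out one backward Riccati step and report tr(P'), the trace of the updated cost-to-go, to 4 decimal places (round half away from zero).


BᵀP = [-12.3750 -4.2500]
S = R + BᵀPB = [1/2] + [27.0625] = [27.5625]
BᵀPA = [33.2500 4.2500]
K = S⁻¹·BᵀPA = [1.2063 0.1542]
A−BK = [-0.1905 0.2313; 0.4127 -0.6916]
AᵀP(A−BK) = [0.8889 -0.1270; -0.1270 0.3447]
P' = Q + AᵀP(A−BK) = [5.1389 -1.1270; -1.1270 4.3447]
tr(P') = 9.4836

9.4836


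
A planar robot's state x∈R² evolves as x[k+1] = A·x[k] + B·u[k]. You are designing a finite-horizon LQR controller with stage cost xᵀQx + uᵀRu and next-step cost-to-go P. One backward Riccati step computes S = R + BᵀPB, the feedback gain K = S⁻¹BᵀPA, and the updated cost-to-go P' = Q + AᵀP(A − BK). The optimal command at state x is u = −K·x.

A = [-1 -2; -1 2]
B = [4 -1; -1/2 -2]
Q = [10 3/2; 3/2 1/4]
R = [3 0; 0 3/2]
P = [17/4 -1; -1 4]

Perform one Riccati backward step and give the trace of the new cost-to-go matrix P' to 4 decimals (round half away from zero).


BᵀP = [17.5000 -6.0000; -2.2500 -7.0000]
S = R + BᵀPB = [3 0; 0 3/2] + [73.0000 -5.5000; -5.5000 16.2500] = [76.0000 -5.5000; -5.5000 17.7500]
BᵀPA = [-11.5000 -47.0000; 9.2500 -9.5000]
K = S⁻¹·BᵀPA = [-0.1162 -0.6722; 0.4851 -0.7435]
A−BK = [-0.0500 -0.0546; -0.0879 0.1769]
AᵀP(A−BK) = [0.4263 -0.3532; -0.3532 2.3420]
P' = Q + AᵀP(A−BK) = [10.4263 1.1468; 1.1468 2.5920]
tr(P') = 13.0182

13.0182


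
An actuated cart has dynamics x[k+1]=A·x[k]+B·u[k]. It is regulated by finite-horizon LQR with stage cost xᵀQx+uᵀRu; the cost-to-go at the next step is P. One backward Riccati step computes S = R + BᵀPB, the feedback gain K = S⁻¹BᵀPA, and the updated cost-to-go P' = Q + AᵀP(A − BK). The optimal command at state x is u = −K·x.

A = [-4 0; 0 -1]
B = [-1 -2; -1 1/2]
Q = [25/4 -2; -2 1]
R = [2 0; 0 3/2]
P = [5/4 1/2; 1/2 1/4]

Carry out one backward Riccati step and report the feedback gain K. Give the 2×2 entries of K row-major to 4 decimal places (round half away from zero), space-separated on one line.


BᵀP = [-1.7500 -0.7500; -2.2500 -0.8750]
S = R + BᵀPB = [2 0; 0 3/2] + [2.5000 3.1250; 3.1250 4.0625] = [4.5000 3.1250; 3.1250 5.5625]
BᵀPA = [7.0000 0.7500; 9.0000 0.8750]
K = S⁻¹·BᵀPA = [0.7083 0.0942; 1.2201 0.1044]
A−BK = [-0.8516 0.3030; 0.0983 -0.9580]
AᵀP(A−BK) = [4.0614 0.4012; 0.4012 0.0880]
P' = Q + AᵀP(A−BK) = [10.3114 -1.5988; -1.5988 1.0880]
tr(P') = 11.3994

0.7083 0.0942 1.2201 0.1044


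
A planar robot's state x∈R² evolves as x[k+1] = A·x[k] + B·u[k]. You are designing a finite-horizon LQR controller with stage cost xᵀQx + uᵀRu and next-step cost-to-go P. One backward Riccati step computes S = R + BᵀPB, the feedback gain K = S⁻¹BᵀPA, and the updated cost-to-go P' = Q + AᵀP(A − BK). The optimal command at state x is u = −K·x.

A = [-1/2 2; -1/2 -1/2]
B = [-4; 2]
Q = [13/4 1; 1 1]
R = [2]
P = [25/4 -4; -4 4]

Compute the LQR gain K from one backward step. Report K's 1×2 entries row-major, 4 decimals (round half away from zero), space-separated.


0.0247 -0.4286

BᵀP = [-33.0000 24.0000]
S = R + BᵀPB = [2] + [180.0000] = [182.0000]
BᵀPA = [4.5000 -78.0000]
K = S⁻¹·BᵀPA = [0.0247 -0.4286]
A−BK = [-0.4011 0.2857; -0.5495 0.3571]
AᵀP(A−BK) = [0.4512 -0.3214; -0.3214 0.5714]
P' = Q + AᵀP(A−BK) = [3.7012 0.6786; 0.6786 1.5714]
tr(P') = 5.2727


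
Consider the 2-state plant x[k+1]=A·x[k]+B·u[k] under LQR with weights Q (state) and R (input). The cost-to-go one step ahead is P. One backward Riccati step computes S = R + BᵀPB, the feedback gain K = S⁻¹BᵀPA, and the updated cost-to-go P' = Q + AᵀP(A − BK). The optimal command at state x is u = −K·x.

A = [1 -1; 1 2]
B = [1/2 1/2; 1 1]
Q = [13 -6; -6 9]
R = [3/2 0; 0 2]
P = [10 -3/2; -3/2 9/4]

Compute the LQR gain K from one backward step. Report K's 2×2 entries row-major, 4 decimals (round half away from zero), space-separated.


0.6957 -0.0696 0.5217 -0.0522

BᵀP = [3.5000 1.5000; 3.5000 1.5000]
S = R + BᵀPB = [3/2 0; 0 2] + [3.2500 3.2500; 3.2500 3.2500] = [4.7500 3.2500; 3.2500 5.2500]
BᵀPA = [5.0000 -0.5000; 5.0000 -0.5000]
K = S⁻¹·BᵀPA = [0.6957 -0.0696; 0.5217 -0.0522]
A−BK = [0.3913 -0.9391; -0.2174 2.1217]
AᵀP(A−BK) = [3.1630 -6.3913; -6.3913 24.9391]
P' = Q + AᵀP(A−BK) = [16.1630 -12.3913; -12.3913 33.9391]
tr(P') = 50.1022


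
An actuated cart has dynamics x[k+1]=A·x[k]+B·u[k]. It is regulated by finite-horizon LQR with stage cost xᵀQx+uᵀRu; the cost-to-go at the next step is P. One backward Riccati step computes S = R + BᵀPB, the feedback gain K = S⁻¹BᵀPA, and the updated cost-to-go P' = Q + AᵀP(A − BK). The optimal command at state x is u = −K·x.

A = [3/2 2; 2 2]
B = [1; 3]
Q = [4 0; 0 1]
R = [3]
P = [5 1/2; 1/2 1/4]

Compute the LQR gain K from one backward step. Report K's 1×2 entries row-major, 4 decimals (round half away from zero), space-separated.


0.9245 1.1698

BᵀP = [6.5000 1.2500]
S = R + BᵀPB = [3] + [10.2500] = [13.2500]
BᵀPA = [12.2500 15.5000]
K = S⁻¹·BᵀPA = [0.9245 1.1698]
A−BK = [0.5755 0.8302; -0.7736 -1.5094]
AᵀP(A−BK) = [3.9245 5.1698; 5.1698 6.8679]
P' = Q + AᵀP(A−BK) = [7.9245 5.1698; 5.1698 7.8679]
tr(P') = 15.7925


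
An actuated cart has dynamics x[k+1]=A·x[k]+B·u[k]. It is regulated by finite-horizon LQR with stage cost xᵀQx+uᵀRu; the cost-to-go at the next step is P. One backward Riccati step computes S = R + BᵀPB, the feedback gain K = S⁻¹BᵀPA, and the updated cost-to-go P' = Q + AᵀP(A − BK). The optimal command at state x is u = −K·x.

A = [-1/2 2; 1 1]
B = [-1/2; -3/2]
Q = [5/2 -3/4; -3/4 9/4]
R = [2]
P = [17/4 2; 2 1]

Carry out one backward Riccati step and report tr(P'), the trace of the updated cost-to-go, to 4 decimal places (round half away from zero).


BᵀP = [-5.1250 -2.5000]
S = R + BᵀPB = [2] + [6.3125] = [8.3125]
BᵀPA = [0.0625 -12.7500]
K = S⁻¹·BᵀPA = [0.0075 -1.5338]
A−BK = [-0.4962 1.2331; 1.0113 -1.3008]
AᵀP(A−BK) = [0.0620 -0.1541; -0.1541 6.4436]
P' = Q + AᵀP(A−BK) = [2.5620 -0.9041; -0.9041 8.6936]
tr(P') = 11.2556

11.2556


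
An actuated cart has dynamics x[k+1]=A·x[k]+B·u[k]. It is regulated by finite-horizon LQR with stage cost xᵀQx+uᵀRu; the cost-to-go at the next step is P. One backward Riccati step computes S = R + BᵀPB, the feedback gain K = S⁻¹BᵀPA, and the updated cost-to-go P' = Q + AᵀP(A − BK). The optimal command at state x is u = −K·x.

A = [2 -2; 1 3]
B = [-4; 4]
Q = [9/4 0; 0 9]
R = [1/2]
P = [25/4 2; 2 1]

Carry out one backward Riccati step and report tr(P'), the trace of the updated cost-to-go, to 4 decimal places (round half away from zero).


BᵀP = [-17.0000 -4.0000]
S = R + BᵀPB = [1/2] + [52.0000] = [52.5000]
BᵀPA = [-38.0000 22.0000]
K = S⁻¹·BᵀPA = [-0.7238 0.4190]
A−BK = [-0.8952 -0.3238; 3.8952 1.3238]
AᵀP(A−BK) = [6.4952 1.9238; 1.9238 0.7810]
P' = Q + AᵀP(A−BK) = [8.7452 1.9238; 1.9238 9.7810]
tr(P') = 18.5262

18.5262


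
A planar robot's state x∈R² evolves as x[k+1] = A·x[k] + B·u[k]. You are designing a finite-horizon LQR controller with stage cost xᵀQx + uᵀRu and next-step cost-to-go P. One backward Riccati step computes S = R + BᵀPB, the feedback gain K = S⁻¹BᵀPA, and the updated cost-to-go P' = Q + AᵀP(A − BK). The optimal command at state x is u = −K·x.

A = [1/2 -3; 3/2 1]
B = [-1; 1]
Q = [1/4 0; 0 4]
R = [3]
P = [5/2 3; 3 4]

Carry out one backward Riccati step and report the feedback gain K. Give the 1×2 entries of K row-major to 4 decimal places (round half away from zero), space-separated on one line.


0.5000 -0.1429

BᵀP = [0.5000 1.0000]
S = R + BᵀPB = [3] + [0.5000] = [3.5000]
BᵀPA = [1.7500 -0.5000]
K = S⁻¹·BᵀPA = [0.5000 -0.1429]
A−BK = [1.0000 -3.1429; 1.0000 1.1429]
AᵀP(A−BK) = [13.2500 -9.5000; -9.5000 8.4286]
P' = Q + AᵀP(A−BK) = [13.5000 -9.5000; -9.5000 12.4286]
tr(P') = 25.9286


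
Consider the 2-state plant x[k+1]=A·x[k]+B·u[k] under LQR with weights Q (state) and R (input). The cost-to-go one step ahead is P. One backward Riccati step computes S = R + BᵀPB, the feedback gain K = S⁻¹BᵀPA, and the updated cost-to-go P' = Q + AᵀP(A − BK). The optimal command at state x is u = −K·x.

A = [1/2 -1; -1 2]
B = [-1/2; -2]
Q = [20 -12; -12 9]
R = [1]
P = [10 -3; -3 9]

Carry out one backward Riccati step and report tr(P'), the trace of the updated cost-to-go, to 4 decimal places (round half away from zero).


BᵀP = [1.0000 -16.5000]
S = R + BᵀPB = [1] + [32.5000] = [33.5000]
BᵀPA = [17.0000 -34.0000]
K = S⁻¹·BᵀPA = [0.5075 -1.0149]
A−BK = [0.7537 -1.5075; 0.0149 -0.0299]
AᵀP(A−BK) = [5.8731 -11.7463; -11.7463 23.4925]
P' = Q + AᵀP(A−BK) = [25.8731 -23.7463; -23.7463 32.4925]
tr(P') = 58.3657

58.3657


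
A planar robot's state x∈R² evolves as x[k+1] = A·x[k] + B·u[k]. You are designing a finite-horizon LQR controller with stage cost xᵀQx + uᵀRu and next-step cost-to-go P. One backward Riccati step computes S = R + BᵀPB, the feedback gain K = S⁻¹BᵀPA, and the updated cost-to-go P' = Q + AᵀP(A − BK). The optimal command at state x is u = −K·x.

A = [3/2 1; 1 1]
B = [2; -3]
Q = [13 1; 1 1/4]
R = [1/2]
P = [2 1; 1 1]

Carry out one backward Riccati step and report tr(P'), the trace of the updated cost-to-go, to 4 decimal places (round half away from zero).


26.7045

BᵀP = [1.0000 -1.0000]
S = R + BᵀPB = [1/2] + [5.0000] = [5.5000]
BᵀPA = [0.5000 0.0000]
K = S⁻¹·BᵀPA = [0.0909 0.0000]
A−BK = [1.3182 1.0000; 1.2727 1.0000]
AᵀP(A−BK) = [8.4545 6.5000; 6.5000 5.0000]
P' = Q + AᵀP(A−BK) = [21.4545 7.5000; 7.5000 5.2500]
tr(P') = 26.7045
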